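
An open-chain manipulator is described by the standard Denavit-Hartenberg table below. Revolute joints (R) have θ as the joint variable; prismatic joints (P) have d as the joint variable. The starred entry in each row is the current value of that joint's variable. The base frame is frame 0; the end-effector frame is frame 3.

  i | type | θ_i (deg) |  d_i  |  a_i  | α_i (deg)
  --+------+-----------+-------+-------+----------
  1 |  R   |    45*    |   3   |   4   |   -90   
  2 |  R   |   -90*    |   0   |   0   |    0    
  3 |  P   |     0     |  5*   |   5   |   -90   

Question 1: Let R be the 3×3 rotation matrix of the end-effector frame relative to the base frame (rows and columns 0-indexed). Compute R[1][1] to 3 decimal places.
-0.707

End-effector y-axis (col 1 of R) = (0.7071,-0.7071,-0.0000)
R[1][1] = -0.7071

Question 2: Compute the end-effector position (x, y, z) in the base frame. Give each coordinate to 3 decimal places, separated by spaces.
after link 1: o_1 = (2.8284, 2.8284, 3.0000)
after link 2: o_2 = (2.8284, 2.8284, 3.0000)
after link 3: o_3 = (-0.7071, 6.3640, 8.0000)

-0.707 6.364 8.000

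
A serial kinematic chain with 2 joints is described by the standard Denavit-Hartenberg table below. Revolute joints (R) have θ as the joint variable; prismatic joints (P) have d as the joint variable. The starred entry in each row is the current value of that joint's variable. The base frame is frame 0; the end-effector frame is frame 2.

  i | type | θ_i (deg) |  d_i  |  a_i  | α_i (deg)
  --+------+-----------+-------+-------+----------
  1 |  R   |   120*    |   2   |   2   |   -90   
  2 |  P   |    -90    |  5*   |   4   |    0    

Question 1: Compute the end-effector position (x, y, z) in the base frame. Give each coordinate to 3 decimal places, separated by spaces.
-5.330 -0.768 6.000

after link 1: o_1 = (-1.0000, 1.7321, 2.0000)
after link 2: o_2 = (-5.3301, -0.7679, 6.0000)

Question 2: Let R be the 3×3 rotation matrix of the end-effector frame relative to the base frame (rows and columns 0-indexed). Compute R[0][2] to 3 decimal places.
-0.866

End-effector z-axis (col 2 of R) = (-0.8660,-0.5000,0.0000)
R[0][2] = -0.8660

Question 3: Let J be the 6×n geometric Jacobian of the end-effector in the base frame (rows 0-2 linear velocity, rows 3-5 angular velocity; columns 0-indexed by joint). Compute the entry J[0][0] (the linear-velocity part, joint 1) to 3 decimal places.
axis z_0 = ẑ; lever o_n−o_0 = (-5.3301,-0.7679,6.0000)
cross product → J_v[:, 0] = (0.7679,-5.3301,0.0000)
J_ω[:, 0] = z_0
entry J[0][0] = 0.7679

0.768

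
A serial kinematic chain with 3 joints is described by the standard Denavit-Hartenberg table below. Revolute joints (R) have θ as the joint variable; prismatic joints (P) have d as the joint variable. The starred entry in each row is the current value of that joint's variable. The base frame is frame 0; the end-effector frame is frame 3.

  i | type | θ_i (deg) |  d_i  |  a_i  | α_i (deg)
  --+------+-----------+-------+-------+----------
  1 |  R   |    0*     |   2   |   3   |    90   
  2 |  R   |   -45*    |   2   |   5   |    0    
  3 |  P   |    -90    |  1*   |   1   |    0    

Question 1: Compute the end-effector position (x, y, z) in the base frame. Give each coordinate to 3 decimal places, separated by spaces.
5.828 -3.000 -2.243

after link 1: o_1 = (3.0000, 0.0000, 2.0000)
after link 2: o_2 = (6.5355, -2.0000, -1.5355)
after link 3: o_3 = (5.8284, -3.0000, -2.2426)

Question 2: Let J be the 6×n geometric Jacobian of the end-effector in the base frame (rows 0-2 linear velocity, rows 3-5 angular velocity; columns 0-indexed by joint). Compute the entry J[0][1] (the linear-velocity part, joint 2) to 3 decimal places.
4.243

axis z_1 = (0.0000,-1.0000,0.0000); lever o_n−o_1 = (2.8284,-3.0000,-4.2426)
cross product → J_v[:, 1] = (4.2426,0.0000,2.8284)
J_ω[:, 1] = z_1
entry J[0][1] = 4.2426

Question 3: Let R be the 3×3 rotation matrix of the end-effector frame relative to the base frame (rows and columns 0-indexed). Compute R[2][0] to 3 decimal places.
End-effector x-axis (col 0 of R) = (-0.7071,-0.0000,-0.7071)
R[2][0] = -0.7071

-0.707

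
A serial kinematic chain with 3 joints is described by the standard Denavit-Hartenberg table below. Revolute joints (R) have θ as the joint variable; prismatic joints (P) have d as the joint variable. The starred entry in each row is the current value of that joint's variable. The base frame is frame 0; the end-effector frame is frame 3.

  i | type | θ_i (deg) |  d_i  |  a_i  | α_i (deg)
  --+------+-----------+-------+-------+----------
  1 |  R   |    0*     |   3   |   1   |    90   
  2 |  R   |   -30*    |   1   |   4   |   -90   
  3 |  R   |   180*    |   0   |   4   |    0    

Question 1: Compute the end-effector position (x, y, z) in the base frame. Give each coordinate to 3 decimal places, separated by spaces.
after link 1: o_1 = (1.0000, 0.0000, 3.0000)
after link 2: o_2 = (4.4641, -1.0000, 1.0000)
after link 3: o_3 = (1.0000, -1.0000, 3.0000)

1.000 -1.000 3.000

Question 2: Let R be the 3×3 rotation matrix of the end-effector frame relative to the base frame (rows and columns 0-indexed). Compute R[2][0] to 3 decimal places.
End-effector x-axis (col 0 of R) = (-0.8660,0.0000,0.5000)
R[2][0] = 0.5000

0.500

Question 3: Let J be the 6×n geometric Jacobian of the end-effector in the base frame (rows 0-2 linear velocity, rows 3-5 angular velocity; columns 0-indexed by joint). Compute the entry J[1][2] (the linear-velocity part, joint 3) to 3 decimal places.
axis z_2 = (0.5000,-0.0000,0.8660); lever o_n−o_2 = (-3.4641,0.0000,2.0000)
cross product → J_v[:, 2] = (-0.0000,-4.0000,0.0000)
J_ω[:, 2] = z_2
entry J[1][2] = -4.0000

-4.000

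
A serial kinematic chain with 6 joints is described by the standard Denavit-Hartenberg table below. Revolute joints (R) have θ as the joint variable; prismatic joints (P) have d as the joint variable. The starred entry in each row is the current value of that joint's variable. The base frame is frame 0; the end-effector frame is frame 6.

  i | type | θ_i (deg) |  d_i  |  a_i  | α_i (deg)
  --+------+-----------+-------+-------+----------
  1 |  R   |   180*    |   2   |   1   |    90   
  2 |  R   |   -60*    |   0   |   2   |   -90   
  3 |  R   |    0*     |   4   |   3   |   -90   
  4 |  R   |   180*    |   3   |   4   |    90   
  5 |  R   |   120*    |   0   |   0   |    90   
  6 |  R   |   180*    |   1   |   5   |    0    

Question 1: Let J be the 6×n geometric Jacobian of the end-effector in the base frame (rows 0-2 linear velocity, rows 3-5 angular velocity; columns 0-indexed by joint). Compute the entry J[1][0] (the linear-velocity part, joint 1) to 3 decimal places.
-3.281

axis z_0 = ẑ; lever o_n−o_0 = (-3.2811,0.8301,6.0490)
cross product → J_v[:, 0] = (-0.8301,-3.2811,0.0000)
J_ω[:, 0] = z_0
entry J[1][0] = -3.2811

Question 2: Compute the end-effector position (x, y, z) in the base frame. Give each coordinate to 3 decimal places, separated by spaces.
after link 1: o_1 = (-1.0000, 0.0000, 2.0000)
after link 2: o_2 = (-2.0000, 0.0000, 0.2679)
after link 3: o_3 = (-6.9641, 0.0000, -0.3301)
after link 4: o_4 = (-4.9641, -3.0000, 3.1340)
after link 5: o_5 = (-4.9641, -3.0000, 3.1340)
after link 6: o_6 = (-3.2811, 0.8301, 6.0490)

-3.281 0.830 6.049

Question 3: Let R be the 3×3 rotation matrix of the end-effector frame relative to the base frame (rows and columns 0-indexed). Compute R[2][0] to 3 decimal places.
0.433

End-effector x-axis (col 0 of R) = (0.2500,0.8660,0.4330)
R[2][0] = 0.4330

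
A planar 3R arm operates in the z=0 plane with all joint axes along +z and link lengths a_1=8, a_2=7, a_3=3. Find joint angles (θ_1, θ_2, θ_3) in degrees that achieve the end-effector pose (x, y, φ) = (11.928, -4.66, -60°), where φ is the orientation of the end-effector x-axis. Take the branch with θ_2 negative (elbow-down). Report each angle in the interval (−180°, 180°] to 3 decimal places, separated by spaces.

30.002 -90.003 0.000

wrist centre = target − a_3·(cos φ, sin φ) = (10.4280, -2.0619)
cos θ_2 = (112.9947−8²−7²)/(2·8·7) = -0.0000; θ_2 = -90.0027° (elbow-down)
β = atan2(-2.0619,10.4280) = -11.1848°; ψ = atan2(-7.0000,7.9997) = -41.1871°
θ_1 = β − ψ = 30.0023°
θ_3 = φ − θ_1 − θ_2 = 0.0004° (wrapped to (-180°,180°])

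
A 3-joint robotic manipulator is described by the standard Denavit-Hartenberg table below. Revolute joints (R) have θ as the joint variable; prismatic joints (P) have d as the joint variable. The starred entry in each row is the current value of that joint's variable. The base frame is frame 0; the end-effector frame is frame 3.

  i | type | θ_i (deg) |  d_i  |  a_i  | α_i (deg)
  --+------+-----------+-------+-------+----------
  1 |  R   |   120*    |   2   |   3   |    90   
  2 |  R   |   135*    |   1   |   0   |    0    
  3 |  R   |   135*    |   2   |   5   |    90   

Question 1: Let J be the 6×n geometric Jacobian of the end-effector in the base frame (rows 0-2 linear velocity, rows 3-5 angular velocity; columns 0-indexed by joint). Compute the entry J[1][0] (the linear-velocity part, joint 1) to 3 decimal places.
axis z_0 = ẑ; lever o_n−o_0 = (1.0981,4.0981,-3.0000)
cross product → J_v[:, 0] = (-4.0981,1.0981,0.0000)
J_ω[:, 0] = z_0
entry J[1][0] = 1.0981

1.098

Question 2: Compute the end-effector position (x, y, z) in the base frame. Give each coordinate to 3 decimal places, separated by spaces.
after link 1: o_1 = (-1.5000, 2.5981, 2.0000)
after link 2: o_2 = (-0.6340, 3.0981, 2.0000)
after link 3: o_3 = (1.0981, 4.0981, -3.0000)

1.098 4.098 -3.000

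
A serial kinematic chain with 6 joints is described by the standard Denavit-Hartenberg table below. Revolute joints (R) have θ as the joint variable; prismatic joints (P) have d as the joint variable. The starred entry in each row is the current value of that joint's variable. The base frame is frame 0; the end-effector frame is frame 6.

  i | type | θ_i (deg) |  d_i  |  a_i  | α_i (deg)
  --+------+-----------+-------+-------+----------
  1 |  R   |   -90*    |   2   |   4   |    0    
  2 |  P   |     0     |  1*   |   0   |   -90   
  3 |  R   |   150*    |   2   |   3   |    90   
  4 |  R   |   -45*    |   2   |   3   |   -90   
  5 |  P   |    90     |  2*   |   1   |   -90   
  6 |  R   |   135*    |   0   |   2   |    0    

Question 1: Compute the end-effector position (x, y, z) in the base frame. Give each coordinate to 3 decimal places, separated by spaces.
0.293 -0.413 -1.859

after link 1: o_1 = (0.0000, -4.0000, 2.0000)
after link 2: o_2 = (0.0000, -4.0000, 3.0000)
after link 3: o_3 = (2.0000, -1.4019, 1.5000)
after link 4: o_4 = (-0.1213, -0.5648, -1.2927)
after link 5: o_5 = (1.2929, 1.1599, -1.1338)
after link 6: o_6 = (0.2929, -0.4132, -1.8585)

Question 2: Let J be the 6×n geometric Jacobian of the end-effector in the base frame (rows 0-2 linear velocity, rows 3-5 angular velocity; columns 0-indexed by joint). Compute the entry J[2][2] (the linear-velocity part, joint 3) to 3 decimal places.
axis z_2 = (1.0000,0.0000,0.0000); lever o_n−o_2 = (0.2929,3.5868,-4.8585)
cross product → J_v[:, 2] = (-0.0000,4.8585,3.5868)
J_ω[:, 2] = z_2
entry J[2][2] = 3.5868

3.587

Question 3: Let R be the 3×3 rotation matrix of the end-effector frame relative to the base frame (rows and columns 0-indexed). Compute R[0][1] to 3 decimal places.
0.500

End-effector y-axis (col 1 of R) = (0.5000,0.0795,-0.8624)
R[0][1] = 0.5000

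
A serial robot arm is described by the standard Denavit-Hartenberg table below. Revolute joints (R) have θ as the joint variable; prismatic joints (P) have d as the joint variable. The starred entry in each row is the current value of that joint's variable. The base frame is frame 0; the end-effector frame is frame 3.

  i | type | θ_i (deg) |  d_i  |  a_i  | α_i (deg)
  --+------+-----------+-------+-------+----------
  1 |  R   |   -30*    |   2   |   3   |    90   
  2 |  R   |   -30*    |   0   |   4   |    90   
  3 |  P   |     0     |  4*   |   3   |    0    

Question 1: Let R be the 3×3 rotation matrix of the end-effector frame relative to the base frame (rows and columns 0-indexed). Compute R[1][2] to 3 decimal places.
End-effector z-axis (col 2 of R) = (-0.4330,0.2500,-0.8660)
R[1][2] = 0.2500

0.250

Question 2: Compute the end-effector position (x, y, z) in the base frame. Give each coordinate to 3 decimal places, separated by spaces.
6.116 -3.531 -4.964

after link 1: o_1 = (2.5981, -1.5000, 2.0000)
after link 2: o_2 = (5.5981, -3.2321, 0.0000)
after link 3: o_3 = (6.1160, -3.5311, -4.9641)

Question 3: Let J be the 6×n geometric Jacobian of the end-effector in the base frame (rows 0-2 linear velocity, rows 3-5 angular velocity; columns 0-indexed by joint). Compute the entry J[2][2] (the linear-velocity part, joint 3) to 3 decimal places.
-0.866

prismatic axis z_2 = (-0.4330,0.2500,-0.8660)
J_v[:, 2] = z_2; J_ω[:, 2] = (0,0,0)
entry J[2][2] = -0.8660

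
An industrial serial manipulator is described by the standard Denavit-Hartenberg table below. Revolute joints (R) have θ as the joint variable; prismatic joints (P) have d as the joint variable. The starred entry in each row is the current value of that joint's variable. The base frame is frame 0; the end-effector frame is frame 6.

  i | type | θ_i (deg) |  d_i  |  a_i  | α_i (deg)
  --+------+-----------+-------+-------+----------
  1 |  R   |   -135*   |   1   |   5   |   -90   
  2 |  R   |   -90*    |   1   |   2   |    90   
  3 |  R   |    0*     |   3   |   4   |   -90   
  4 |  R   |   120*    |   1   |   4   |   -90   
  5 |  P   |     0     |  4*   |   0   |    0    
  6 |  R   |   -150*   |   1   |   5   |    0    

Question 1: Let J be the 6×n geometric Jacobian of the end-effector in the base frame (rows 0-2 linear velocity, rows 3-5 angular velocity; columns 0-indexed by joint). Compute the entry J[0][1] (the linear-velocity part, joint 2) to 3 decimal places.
-1.297

axis z_1 = (0.7071,-0.7071,0.0000); lever o_n−o_1 = (7.2732,0.9093,1.8349)
cross product → J_v[:, 1] = (-1.2975,-1.2975,5.7859)
J_ω[:, 1] = z_1
entry J[0][1] = -1.2975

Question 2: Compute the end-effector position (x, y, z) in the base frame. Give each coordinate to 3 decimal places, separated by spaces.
3.738 -2.626 2.835

after link 1: o_1 = (-3.5355, -3.5355, 1.0000)
after link 2: o_2 = (-2.8284, -4.2426, 3.0000)
after link 3: o_3 = (-0.7071, -2.1213, 7.0000)
after link 4: o_4 = (-2.4495, -5.2779, 5.0000)
after link 5: o_5 = (-1.0353, -3.8637, 1.5359)
after link 6: o_6 = (3.7377, -2.6263, 2.8349)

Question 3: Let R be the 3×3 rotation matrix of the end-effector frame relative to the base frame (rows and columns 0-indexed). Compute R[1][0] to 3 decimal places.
End-effector x-axis (col 0 of R) = (0.8839,0.1768,0.4330)
R[1][0] = 0.1768

0.177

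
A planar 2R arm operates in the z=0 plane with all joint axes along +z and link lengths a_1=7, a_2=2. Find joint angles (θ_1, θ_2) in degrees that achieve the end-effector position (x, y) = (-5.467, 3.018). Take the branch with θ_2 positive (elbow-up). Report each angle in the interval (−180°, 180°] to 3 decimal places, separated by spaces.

134.998 120.008

cos θ_2 = (38.9964−7²−2²)/(2·7·2) = -0.5001; θ_2 = 120.0085° (elbow-up)
β = atan2(3.0180,-5.4670) = 151.0996°; ψ = atan2(1.7319,5.9997) = 16.1015°
θ_1 = β − ψ = 134.9981°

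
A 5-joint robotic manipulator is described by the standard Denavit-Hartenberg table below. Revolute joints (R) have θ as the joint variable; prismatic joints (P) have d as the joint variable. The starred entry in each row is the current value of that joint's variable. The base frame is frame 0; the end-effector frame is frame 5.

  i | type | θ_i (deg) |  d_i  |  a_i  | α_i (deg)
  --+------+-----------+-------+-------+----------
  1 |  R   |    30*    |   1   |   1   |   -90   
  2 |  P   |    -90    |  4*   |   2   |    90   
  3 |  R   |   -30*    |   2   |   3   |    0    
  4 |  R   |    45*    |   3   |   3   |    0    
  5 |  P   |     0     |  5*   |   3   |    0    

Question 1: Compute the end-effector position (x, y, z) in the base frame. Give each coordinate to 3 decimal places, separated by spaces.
after link 1: o_1 = (0.8660, 0.5000, 1.0000)
after link 2: o_2 = (-1.1340, 3.9641, 3.0000)
after link 3: o_3 = (-2.1160, 1.6651, 5.5981)
after link 4: o_4 = (-5.1023, 0.8375, 8.4959)
after link 5: o_5 = (-9.8207, -0.9901, 11.3936)

-9.821 -0.990 11.394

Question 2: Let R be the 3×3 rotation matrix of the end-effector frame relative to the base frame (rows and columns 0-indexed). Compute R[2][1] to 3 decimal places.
-0.259

End-effector y-axis (col 1 of R) = (-0.4830,0.8365,-0.2588)
R[2][1] = -0.2588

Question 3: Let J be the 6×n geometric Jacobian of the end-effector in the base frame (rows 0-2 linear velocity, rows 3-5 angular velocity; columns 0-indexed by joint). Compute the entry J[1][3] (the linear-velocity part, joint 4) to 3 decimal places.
axis z_3 = (-0.8660,-0.5000,0.0000); lever o_n−o_3 = (-7.7047,-2.6551,5.7956)
cross product → J_v[:, 3] = (-2.8978,5.0191,-1.5529)
J_ω[:, 3] = z_3
entry J[1][3] = 5.0191

5.019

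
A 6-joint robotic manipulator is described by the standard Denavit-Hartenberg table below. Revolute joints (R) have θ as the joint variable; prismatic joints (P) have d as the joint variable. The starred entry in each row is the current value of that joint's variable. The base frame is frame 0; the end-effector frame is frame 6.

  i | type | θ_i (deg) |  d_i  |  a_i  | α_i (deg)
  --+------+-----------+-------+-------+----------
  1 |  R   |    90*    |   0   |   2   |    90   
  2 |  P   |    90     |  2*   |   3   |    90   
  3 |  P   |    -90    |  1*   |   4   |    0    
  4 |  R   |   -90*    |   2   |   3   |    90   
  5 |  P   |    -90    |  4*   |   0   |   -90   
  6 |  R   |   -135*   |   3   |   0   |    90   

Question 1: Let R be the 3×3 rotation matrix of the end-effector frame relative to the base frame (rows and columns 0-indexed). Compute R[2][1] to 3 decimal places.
-1.000

End-effector y-axis (col 1 of R) = (0.0000,-0.0000,-1.0000)
R[2][1] = -1.0000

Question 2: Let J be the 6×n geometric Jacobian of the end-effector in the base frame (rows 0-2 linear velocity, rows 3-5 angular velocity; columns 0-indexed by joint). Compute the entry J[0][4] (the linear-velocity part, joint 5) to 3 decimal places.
1.000

prismatic axis z_4 = (1.0000,-0.0000,-0.0000)
J_v[:, 4] = z_4; J_ω[:, 4] = (0,0,0)
entry J[0][4] = 1.0000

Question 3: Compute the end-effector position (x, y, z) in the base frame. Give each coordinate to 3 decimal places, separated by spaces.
2.000 5.000 -3.000

after link 1: o_1 = (0.0000, 2.0000, 0.0000)
after link 2: o_2 = (2.0000, 2.0000, 3.0000)
after link 3: o_3 = (-2.0000, 3.0000, 3.0000)
after link 4: o_4 = (-2.0000, 5.0000, -0.0000)
after link 5: o_5 = (2.0000, 5.0000, -0.0000)
after link 6: o_6 = (2.0000, 5.0000, -3.0000)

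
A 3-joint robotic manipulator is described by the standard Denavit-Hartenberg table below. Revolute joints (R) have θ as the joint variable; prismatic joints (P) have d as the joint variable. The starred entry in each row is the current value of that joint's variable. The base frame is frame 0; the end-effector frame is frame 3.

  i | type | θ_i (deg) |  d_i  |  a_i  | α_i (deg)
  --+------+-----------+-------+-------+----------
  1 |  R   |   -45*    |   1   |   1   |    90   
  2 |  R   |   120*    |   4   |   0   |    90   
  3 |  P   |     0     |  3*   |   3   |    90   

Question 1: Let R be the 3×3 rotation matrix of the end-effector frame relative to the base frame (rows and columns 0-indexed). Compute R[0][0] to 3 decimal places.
-0.354

End-effector x-axis (col 0 of R) = (-0.3536,0.3536,0.8660)
R[0][0] = -0.3536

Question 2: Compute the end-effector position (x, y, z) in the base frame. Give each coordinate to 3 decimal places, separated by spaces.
-1.345 -4.312 5.098

after link 1: o_1 = (0.7071, -0.7071, 1.0000)
after link 2: o_2 = (-2.1213, -3.5355, 1.0000)
after link 3: o_3 = (-1.3449, -4.3120, 5.0981)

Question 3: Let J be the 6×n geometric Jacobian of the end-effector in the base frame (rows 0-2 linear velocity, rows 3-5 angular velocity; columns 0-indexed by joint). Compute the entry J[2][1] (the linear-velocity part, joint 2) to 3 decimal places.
1.098

axis z_1 = (-0.7071,-0.7071,0.0000); lever o_n−o_1 = (-2.0520,-3.6049,4.0981)
cross product → J_v[:, 1] = (-2.8978,2.8978,1.0981)
J_ω[:, 1] = z_1
entry J[2][1] = 1.0981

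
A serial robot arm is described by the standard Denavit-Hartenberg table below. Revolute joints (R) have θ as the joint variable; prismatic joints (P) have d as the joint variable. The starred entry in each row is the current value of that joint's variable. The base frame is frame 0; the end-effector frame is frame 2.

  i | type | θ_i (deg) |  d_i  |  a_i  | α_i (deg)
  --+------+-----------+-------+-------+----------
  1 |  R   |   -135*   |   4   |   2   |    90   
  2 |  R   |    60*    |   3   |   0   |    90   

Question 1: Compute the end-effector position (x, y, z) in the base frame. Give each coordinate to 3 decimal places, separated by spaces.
-3.536 0.707 4.000

after link 1: o_1 = (-1.4142, -1.4142, 4.0000)
after link 2: o_2 = (-3.5355, 0.7071, 4.0000)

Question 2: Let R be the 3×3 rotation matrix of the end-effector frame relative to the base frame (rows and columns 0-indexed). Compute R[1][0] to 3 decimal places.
-0.354

End-effector x-axis (col 0 of R) = (-0.3536,-0.3536,0.8660)
R[1][0] = -0.3536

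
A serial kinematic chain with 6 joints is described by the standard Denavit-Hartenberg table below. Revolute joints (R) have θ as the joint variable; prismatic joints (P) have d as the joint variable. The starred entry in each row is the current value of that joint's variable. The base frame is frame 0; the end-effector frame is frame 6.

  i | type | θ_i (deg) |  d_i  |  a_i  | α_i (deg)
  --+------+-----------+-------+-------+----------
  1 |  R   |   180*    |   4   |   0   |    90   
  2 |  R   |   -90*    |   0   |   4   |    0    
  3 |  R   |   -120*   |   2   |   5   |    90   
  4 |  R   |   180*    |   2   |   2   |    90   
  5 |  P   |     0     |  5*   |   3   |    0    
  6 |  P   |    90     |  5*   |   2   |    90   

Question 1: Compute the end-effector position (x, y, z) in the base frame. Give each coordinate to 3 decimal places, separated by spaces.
after link 1: o_1 = (0.0000, 0.0000, 4.0000)
after link 2: o_2 = (-0.0000, 0.0000, 0.0000)
after link 3: o_3 = (4.3301, 2.0000, 2.5000)
after link 4: o_4 = (1.5981, 2.0000, 3.2321)
after link 5: o_5 = (-1.0000, 7.0000, 1.7321)
after link 6: o_6 = (-2.0000, 12.0000, 3.4641)

-2.000 12.000 3.464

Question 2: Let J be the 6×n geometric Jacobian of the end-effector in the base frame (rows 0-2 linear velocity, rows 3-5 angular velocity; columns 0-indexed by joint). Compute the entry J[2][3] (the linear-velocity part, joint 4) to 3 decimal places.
axis z_3 = (-0.5000,0.0000,0.8660); lever o_n−o_3 = (-6.3301,10.0000,0.9641)
cross product → J_v[:, 3] = (-8.6603,-5.0000,-5.0000)
J_ω[:, 3] = z_3
entry J[2][3] = -5.0000

-5.000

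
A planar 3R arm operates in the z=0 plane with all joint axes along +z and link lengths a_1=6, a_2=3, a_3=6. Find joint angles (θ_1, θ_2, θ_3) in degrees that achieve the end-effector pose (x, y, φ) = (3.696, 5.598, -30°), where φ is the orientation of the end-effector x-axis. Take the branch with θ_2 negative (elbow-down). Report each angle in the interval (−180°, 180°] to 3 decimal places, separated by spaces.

wrist centre = target − a_3·(cos φ, sin φ) = (-1.5002, 8.5980)
cos θ_2 = (76.1761−6²−3²)/(2·6·3) = 0.8660; θ_2 = -30.0027° (elbow-down)
β = atan2(8.5980,-1.5002) = 99.8972°; ψ = atan2(-1.5001,8.5980) = -9.8970°
θ_1 = β − ψ = 109.7941°
θ_3 = φ − θ_1 − θ_2 = -109.7914° (wrapped to (-180°,180°])

109.794 -30.003 -109.791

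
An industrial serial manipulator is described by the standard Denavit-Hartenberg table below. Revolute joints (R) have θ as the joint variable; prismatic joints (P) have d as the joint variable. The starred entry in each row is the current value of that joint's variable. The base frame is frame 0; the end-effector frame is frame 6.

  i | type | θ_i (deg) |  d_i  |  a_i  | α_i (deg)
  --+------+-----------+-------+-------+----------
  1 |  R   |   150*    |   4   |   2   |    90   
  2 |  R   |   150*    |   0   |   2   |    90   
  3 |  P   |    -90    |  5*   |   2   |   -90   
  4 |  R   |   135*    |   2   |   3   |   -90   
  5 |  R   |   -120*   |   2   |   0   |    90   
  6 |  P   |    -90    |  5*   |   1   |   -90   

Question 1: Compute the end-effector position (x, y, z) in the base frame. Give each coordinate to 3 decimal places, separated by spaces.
-4.602 0.078 10.507

after link 1: o_1 = (-1.7321, 1.0000, 4.0000)
after link 2: o_2 = (-0.2321, 0.1340, 5.0000)
after link 3: o_3 = (-3.3971, -0.3481, 9.3301)
after link 4: o_4 = (0.0821, 0.0927, 8.4930)
after link 5: o_5 = (0.1768, 1.6710, 9.7178)
after link 6: o_6 = (-4.6023, 0.0782, 10.5070)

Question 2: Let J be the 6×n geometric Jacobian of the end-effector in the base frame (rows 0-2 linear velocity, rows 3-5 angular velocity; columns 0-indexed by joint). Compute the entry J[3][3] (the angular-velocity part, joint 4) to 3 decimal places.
axis z_3 = (0.7500,-0.4330,0.5000); lever o_n−o_3 = (-1.2052,0.4263,1.1769)
cross product → J_v[:, 3] = (-0.7227,-1.4853,-0.2022)
J_ω[:, 3] = z_3
entry J[3][3] = 0.7500

0.750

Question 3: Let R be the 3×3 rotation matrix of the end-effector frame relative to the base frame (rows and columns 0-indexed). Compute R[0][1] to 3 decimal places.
End-effector y-axis (col 1 of R) = (0.9464,0.1607,-0.2803)
R[0][1] = 0.9464

0.946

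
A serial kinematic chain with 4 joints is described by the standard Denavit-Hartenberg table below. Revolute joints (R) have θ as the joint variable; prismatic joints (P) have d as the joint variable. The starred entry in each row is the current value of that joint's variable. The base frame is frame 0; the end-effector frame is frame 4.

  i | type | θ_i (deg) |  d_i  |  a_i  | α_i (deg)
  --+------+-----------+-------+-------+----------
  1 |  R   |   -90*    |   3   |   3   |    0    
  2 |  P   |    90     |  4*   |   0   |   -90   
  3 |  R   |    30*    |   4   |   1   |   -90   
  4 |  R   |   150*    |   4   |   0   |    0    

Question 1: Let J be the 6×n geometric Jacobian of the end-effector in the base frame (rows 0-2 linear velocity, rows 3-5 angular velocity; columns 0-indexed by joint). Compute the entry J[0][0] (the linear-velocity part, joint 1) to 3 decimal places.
axis z_0 = ẑ; lever o_n−o_0 = (-1.1340,1.0000,3.0359)
cross product → J_v[:, 0] = (-1.0000,-1.1340,0.0000)
J_ω[:, 0] = z_0
entry J[0][0] = -1.0000

-1.000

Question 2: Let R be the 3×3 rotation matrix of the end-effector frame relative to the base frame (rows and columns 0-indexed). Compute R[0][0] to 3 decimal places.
End-effector x-axis (col 0 of R) = (-0.7500,-0.5000,0.4330)
R[0][0] = -0.7500

-0.750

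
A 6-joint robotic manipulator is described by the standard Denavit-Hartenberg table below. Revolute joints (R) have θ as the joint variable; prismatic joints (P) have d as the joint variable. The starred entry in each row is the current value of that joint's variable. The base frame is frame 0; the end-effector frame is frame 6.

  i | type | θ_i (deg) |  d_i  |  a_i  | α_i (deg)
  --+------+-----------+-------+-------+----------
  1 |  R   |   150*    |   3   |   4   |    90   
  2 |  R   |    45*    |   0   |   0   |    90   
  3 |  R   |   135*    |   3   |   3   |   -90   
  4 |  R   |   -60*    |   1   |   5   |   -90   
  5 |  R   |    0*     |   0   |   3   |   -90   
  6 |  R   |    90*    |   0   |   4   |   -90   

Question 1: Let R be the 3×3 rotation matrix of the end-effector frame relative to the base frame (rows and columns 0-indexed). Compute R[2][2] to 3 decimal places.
0.862

End-effector z-axis (col 2 of R) = (0.1370,-0.4874,0.8624)
R[2][2] = 0.8624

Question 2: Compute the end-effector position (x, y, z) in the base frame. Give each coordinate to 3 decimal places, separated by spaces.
after link 1: o_1 = (-3.4641, 2.0000, 3.0000)
after link 2: o_2 = (-3.4641, 2.0000, 3.0000)
after link 3: o_3 = (-2.9415, 4.1478, -0.6213)
after link 4: o_4 = (-3.5473, 5.7223, -5.4332)
after link 5: o_5 = (-3.9584, 7.1844, -8.0203)
after link 6: o_6 = (-7.9079, 6.6362, -7.7025)

-7.908 6.636 -7.702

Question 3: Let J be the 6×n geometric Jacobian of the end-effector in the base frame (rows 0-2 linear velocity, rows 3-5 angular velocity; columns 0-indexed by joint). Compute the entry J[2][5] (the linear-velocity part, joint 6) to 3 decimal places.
3.449

axis z_5 = (-0.0795,0.8624,0.5000); lever o_n−o_5 = (-3.9495,-0.5482,0.3178)
cross product → J_v[:, 5] = (0.5482,-1.9495,3.4495)
J_ω[:, 5] = z_5
entry J[2][5] = 3.4495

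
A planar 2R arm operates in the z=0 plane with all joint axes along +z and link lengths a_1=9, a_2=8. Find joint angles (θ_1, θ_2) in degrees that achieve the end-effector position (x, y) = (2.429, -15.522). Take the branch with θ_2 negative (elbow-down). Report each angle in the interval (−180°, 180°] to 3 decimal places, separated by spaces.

-60.004 -44.995

cos θ_2 = (246.8325−9²−8²)/(2·9·8) = 0.7072; θ_2 = -44.9949° (elbow-down)
β = atan2(-15.5220,2.4290) = -81.1061°; ψ = atan2(-5.6563,14.6574) = -21.1018°
θ_1 = β − ψ = -60.0042°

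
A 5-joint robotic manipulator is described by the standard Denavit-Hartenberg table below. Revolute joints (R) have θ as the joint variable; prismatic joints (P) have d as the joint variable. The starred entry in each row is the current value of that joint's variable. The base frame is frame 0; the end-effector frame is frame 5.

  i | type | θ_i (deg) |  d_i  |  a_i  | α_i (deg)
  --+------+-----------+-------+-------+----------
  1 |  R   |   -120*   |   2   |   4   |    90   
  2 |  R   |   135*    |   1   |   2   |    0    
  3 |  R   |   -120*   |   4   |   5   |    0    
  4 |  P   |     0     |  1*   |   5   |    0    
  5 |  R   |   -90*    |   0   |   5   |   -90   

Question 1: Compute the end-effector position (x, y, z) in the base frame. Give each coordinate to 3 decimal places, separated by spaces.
after link 1: o_1 = (-2.0000, -3.4641, 2.0000)
after link 2: o_2 = (-2.1589, -1.7394, 3.4142)
after link 3: o_3 = (-8.0378, -3.9219, 4.7083)
after link 4: o_4 = (-11.3187, -7.6045, 6.0024)
after link 5: o_5 = (-11.9657, -8.7252, 1.1728)

-11.966 -8.725 1.173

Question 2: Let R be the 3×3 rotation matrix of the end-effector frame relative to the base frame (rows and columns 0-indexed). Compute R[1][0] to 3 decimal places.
-0.224

End-effector x-axis (col 0 of R) = (-0.1294,-0.2241,-0.9659)
R[1][0] = -0.2241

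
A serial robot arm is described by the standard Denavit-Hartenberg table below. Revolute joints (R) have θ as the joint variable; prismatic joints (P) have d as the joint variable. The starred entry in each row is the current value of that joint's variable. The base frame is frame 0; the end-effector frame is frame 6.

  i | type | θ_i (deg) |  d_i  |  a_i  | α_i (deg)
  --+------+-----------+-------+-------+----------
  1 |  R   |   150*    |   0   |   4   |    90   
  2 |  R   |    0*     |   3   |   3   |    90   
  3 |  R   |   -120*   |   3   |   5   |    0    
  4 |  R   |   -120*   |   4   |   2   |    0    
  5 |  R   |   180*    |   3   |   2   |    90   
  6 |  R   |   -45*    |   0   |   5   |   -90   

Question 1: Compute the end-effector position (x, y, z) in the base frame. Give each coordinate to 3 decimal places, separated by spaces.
after link 1: o_1 = (-3.4641, 2.0000, 0.0000)
after link 2: o_2 = (-4.5622, 6.0981, 0.0000)
after link 3: o_3 = (-4.5622, 1.0981, -3.0000)
after link 4: o_4 = (-2.8301, 2.0981, -7.0000)
after link 5: o_5 = (-4.5622, 1.0981, -10.0000)
after link 6: o_6 = (-7.6240, -0.6697, -6.4645)

-7.624 -0.670 -6.464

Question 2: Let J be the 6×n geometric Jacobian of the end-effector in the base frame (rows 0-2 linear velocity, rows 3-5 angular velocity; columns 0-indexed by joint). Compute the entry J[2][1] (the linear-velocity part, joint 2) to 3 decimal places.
axis z_1 = (0.5000,0.8660,0.0000); lever o_n−o_1 = (-4.1599,-2.6697,-6.4645)
cross product → J_v[:, 1] = (-5.5984,3.2322,2.2678)
J_ω[:, 1] = z_1
entry J[2][1] = 2.2678

2.268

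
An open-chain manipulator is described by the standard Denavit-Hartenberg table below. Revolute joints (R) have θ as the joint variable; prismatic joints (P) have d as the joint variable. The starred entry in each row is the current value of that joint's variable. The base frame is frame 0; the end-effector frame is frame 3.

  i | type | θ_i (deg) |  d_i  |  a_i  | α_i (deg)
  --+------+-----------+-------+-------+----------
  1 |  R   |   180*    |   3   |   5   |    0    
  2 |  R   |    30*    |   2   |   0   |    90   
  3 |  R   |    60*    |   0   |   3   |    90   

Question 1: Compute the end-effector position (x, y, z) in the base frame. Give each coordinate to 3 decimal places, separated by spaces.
after link 1: o_1 = (-5.0000, 0.0000, 3.0000)
after link 2: o_2 = (-5.0000, 0.0000, 5.0000)
after link 3: o_3 = (-6.2990, -0.7500, 7.5981)

-6.299 -0.750 7.598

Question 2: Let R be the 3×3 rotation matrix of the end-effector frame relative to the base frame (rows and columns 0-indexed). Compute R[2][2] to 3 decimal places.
End-effector z-axis (col 2 of R) = (-0.7500,-0.4330,-0.5000)
R[2][2] = -0.5000

-0.500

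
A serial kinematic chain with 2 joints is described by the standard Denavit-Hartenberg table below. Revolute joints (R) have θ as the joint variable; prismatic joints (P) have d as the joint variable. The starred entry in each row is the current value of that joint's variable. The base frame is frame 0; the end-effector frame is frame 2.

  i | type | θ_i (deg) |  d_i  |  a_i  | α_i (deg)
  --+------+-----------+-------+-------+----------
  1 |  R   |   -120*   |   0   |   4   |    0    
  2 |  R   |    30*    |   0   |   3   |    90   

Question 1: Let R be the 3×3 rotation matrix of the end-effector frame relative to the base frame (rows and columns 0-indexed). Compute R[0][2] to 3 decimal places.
End-effector z-axis (col 2 of R) = (-1.0000,-0.0000,0.0000)
R[0][2] = -1.0000

-1.000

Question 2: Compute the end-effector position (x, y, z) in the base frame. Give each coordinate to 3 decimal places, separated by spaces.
after link 1: o_1 = (-2.0000, -3.4641, 0.0000)
after link 2: o_2 = (-2.0000, -6.4641, 0.0000)

-2.000 -6.464 0.000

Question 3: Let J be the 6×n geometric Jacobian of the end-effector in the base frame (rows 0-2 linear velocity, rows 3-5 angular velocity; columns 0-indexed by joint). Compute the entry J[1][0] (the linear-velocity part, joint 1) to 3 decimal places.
axis z_0 = ẑ; lever o_n−o_0 = (-2.0000,-6.4641,0.0000)
cross product → J_v[:, 0] = (6.4641,-2.0000,0.0000)
J_ω[:, 0] = z_0
entry J[1][0] = -2.0000

-2.000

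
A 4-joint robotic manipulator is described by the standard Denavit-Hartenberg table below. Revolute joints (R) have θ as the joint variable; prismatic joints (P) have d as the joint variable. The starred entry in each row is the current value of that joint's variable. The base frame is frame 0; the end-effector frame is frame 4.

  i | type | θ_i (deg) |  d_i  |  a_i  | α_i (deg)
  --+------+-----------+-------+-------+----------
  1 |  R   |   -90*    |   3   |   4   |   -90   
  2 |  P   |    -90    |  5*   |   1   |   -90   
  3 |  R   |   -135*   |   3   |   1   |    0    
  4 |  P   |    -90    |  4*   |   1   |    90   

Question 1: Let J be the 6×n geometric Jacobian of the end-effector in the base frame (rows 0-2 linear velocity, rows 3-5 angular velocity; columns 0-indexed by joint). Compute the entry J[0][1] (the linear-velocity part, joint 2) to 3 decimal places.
prismatic axis z_1 = (1.0000,0.0000,0.0000)
J_v[:, 1] = z_1; J_ω[:, 1] = (0,0,0)
entry J[0][1] = 1.0000

1.000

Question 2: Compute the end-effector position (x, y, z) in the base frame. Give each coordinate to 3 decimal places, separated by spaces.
after link 1: o_1 = (0.0000, -4.0000, 3.0000)
after link 2: o_2 = (5.0000, -4.0000, 4.0000)
after link 3: o_3 = (5.7071, -7.0000, 3.2929)
after link 4: o_4 = (5.0000, -11.0000, 2.5858)

5.000 -11.000 2.586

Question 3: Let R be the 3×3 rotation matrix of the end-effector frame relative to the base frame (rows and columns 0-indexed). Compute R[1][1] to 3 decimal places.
End-effector y-axis (col 1 of R) = (0.0000,-1.0000,-0.0000)
R[1][1] = -1.0000

-1.000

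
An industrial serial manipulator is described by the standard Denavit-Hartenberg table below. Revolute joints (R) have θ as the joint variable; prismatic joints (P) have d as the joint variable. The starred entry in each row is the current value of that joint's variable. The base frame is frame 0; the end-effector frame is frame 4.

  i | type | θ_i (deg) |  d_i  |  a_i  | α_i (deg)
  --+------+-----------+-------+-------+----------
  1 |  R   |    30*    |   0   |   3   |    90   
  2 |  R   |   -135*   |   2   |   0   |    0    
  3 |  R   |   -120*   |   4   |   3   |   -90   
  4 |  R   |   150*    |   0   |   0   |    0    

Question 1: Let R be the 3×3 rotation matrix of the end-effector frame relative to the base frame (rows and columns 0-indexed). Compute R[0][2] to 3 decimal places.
-0.837

End-effector z-axis (col 2 of R) = (-0.8365,-0.4830,-0.2588)
R[0][2] = -0.8365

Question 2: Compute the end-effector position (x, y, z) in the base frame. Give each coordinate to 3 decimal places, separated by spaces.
after link 1: o_1 = (2.5981, 1.5000, 0.0000)
after link 2: o_2 = (3.5981, -0.2321, 0.0000)
after link 3: o_3 = (4.9256, -4.0844, 2.8978)
after link 4: o_4 = (4.9256, -4.0844, 2.8978)

4.926 -4.084 2.898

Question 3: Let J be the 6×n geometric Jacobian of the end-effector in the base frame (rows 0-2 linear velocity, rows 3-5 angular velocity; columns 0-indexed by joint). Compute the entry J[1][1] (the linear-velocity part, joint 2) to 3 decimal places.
-1.449

axis z_1 = (0.5000,-0.8660,0.0000); lever o_n−o_1 = (2.3276,-5.5844,2.8978)
cross product → J_v[:, 1] = (-2.5095,-1.4489,-0.7765)
J_ω[:, 1] = z_1
entry J[1][1] = -1.4489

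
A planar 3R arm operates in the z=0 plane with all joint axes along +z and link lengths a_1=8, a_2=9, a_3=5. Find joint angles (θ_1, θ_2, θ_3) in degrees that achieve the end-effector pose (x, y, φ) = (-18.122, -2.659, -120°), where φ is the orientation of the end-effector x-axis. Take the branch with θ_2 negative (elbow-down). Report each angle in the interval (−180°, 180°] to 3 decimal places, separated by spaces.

wrist centre = target − a_3·(cos φ, sin φ) = (-15.6220, 1.6711)
cos θ_2 = (246.8395−8²−9²)/(2·8·9) = 0.7072; θ_2 = -44.9909° (elbow-down)
β = atan2(1.6711,-15.6220) = 173.8941°; ψ = atan2(-6.3630,14.3650) = -23.8909°
θ_1 = β − ψ = 197.7850°
θ_3 = φ − θ_1 − θ_2 = 87.2059° (wrapped to (-180°,180°])

-162.215 -44.991 87.206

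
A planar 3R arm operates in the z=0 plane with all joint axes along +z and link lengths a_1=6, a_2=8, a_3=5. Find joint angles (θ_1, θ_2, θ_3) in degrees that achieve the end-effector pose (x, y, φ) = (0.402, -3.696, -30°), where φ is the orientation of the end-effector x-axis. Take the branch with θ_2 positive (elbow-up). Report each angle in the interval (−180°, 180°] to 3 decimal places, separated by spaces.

93.868 150.001 86.131

wrist centre = target − a_3·(cos φ, sin φ) = (-3.9281, -1.1960)
cos θ_2 = (16.8606−6²−8²)/(2·6·8) = -0.8660; θ_2 = 150.0011° (elbow-up)
β = atan2(-1.1960,-3.9281) = -163.0660°; ψ = atan2(3.9999,-0.9283) = 103.0658°
θ_1 = β − ψ = -266.1319°
θ_3 = φ − θ_1 − θ_2 = 86.1307° (wrapped to (-180°,180°])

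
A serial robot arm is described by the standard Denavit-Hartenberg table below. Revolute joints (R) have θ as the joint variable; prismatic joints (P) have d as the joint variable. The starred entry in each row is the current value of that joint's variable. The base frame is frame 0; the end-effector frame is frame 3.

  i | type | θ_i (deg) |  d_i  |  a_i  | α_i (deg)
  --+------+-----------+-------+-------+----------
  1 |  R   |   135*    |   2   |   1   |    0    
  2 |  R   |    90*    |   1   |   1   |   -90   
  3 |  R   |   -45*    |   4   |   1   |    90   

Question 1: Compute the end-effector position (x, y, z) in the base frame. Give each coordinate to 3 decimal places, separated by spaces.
after link 1: o_1 = (-0.7071, 0.7071, 2.0000)
after link 2: o_2 = (-1.4142, 0.0000, 3.0000)
after link 3: o_3 = (0.9142, -3.3284, 3.7071)

0.914 -3.328 3.707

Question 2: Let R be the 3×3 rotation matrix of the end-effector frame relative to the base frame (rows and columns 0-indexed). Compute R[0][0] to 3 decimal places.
-0.500

End-effector x-axis (col 0 of R) = (-0.5000,-0.5000,0.7071)
R[0][0] = -0.5000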